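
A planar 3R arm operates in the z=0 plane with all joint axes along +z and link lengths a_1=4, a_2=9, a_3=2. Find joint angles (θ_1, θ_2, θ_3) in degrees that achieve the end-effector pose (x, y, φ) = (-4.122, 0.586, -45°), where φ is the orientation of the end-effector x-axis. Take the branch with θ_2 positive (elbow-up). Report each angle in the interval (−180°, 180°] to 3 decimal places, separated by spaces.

30.009 149.993 134.998

wrist centre = target − a_3·(cos φ, sin φ) = (-5.5362, 2.0002)
cos θ_2 = (34.6505−4²−9²)/(2·4·9) = -0.8660; θ_2 = 149.9931° (elbow-up)
β = atan2(2.0002,-5.5362) = 160.1354°; ψ = atan2(4.5009,-3.7937) = 130.1264°
θ_1 = β − ψ = 30.0090°
θ_3 = φ − θ_1 − θ_2 = 134.9979° (wrapped to (-180°,180°])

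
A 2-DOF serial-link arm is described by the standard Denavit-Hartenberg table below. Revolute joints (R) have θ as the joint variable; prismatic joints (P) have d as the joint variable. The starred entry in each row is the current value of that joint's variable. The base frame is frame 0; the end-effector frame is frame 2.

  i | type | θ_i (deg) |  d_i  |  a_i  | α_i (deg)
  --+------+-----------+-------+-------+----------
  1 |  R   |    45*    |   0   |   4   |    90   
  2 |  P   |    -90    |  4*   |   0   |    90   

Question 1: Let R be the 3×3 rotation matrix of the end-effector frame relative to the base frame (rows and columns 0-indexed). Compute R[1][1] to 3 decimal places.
-0.707

End-effector y-axis (col 1 of R) = (0.7071,-0.7071,0.0000)
R[1][1] = -0.7071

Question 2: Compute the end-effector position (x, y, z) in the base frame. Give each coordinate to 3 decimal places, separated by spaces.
5.657 -0.000 0.000

after link 1: o_1 = (2.8284, 2.8284, 0.0000)
after link 2: o_2 = (5.6569, -0.0000, 0.0000)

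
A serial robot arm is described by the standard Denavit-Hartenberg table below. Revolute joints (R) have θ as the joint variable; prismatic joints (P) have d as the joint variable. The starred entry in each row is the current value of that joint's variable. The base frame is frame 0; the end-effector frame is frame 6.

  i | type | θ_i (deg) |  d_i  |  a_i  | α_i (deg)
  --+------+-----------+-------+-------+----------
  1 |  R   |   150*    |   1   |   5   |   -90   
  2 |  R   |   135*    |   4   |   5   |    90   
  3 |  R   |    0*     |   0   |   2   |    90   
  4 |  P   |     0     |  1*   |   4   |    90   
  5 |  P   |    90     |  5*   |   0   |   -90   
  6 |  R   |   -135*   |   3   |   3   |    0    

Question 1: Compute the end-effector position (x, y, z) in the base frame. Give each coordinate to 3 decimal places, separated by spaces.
after link 1: o_1 = (-4.3301, 2.5000, 1.0000)
after link 2: o_2 = (-3.2683, -2.7319, -2.5355)
after link 3: o_3 = (-2.0435, -3.4390, -3.9497)
after link 4: o_4 = (0.9060, -3.9872, -6.7782)
after link 5: o_5 = (3.9678, -5.7549, -3.2426)
after link 6: o_6 = (2.3691, -7.2814, 0.3787)

2.369 -7.281 0.379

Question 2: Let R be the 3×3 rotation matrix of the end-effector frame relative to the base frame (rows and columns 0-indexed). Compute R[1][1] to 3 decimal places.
End-effector y-axis (col 1 of R) = (0.7866,0.3624,0.5000)
R[1][1] = 0.3624

0.362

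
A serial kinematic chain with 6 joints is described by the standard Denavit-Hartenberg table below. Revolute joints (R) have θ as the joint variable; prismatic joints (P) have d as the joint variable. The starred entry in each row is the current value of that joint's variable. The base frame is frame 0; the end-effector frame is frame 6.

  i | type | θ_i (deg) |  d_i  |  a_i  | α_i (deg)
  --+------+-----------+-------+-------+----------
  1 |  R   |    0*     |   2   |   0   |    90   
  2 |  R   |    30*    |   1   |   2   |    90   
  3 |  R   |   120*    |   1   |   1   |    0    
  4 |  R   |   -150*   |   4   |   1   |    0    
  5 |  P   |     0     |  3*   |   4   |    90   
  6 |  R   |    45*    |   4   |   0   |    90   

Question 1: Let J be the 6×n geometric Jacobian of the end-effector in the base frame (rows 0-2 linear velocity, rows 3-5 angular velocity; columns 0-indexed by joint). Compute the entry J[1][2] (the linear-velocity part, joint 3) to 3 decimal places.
-1.830

axis z_2 = (0.5000,-0.0000,-0.8660); lever o_n−o_2 = (5.5849,5.0981,-6.0131)
cross product → J_v[:, 2] = (4.4151,-1.8301,2.5490)
J_ω[:, 2] = z_2
entry J[1][2] = -1.8301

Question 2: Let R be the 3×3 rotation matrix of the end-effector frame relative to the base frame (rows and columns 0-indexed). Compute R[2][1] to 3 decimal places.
-0.250

End-effector y-axis (col 1 of R) = (-0.4330,0.8660,-0.2500)
R[2][1] = -0.2500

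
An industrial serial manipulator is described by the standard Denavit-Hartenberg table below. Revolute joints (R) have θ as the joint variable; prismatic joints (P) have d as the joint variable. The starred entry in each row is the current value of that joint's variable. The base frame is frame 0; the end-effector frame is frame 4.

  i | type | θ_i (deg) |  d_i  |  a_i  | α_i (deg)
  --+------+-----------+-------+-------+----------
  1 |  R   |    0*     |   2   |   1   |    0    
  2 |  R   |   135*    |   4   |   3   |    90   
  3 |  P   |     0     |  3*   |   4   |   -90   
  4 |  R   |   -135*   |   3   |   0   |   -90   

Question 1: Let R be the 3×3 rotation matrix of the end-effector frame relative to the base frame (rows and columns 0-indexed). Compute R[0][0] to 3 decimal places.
End-effector x-axis (col 0 of R) = (1.0000,0.0000,0.0000)
R[0][0] = 1.0000

1.000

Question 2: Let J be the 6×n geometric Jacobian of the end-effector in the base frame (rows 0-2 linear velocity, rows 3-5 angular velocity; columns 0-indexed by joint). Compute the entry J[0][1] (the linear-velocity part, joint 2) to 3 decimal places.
-7.071

axis z_1 = (0.0000,0.0000,1.0000); lever o_n−o_1 = (-2.8284,7.0711,7.0000)
cross product → J_v[:, 1] = (-7.0711,-2.8284,0.0000)
J_ω[:, 1] = z_1
entry J[0][1] = -7.0711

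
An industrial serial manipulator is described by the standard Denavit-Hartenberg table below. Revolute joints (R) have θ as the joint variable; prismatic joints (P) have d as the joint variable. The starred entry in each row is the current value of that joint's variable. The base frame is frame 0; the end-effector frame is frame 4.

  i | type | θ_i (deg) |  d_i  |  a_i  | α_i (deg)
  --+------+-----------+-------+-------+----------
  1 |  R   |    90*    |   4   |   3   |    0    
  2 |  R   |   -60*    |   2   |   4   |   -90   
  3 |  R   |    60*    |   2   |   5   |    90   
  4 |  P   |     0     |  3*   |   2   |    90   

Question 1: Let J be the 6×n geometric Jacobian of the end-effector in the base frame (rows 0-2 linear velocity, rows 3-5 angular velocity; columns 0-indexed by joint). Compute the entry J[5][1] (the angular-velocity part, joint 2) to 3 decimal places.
axis z_1 = (0.0000,0.0000,1.0000); lever o_n−o_1 = (7.7452,6.7811,-2.5622)
cross product → J_v[:, 1] = (-6.7811,7.7452,0.0000)
J_ω[:, 1] = z_1
entry J[5][1] = 1.0000

1.000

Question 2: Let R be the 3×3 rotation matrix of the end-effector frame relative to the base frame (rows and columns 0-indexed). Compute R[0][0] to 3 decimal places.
0.433

End-effector x-axis (col 0 of R) = (0.4330,0.2500,-0.8660)
R[0][0] = 0.4330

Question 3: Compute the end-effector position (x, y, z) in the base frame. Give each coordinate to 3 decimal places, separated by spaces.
after link 1: o_1 = (0.0000, 3.0000, 4.0000)
after link 2: o_2 = (3.4641, 5.0000, 6.0000)
after link 3: o_3 = (4.6292, 7.9821, 1.6699)
after link 4: o_4 = (7.7452, 9.7811, 1.4378)

7.745 9.781 1.438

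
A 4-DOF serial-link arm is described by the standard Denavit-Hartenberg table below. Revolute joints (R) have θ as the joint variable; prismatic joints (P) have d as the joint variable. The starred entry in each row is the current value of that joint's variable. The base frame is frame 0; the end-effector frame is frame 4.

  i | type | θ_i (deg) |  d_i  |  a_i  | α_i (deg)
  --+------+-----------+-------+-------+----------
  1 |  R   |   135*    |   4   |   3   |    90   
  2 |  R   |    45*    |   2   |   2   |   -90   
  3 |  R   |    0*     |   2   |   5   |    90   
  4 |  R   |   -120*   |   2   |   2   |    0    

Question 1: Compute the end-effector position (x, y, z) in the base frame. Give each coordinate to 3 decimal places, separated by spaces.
after link 1: o_1 = (-2.1213, 2.1213, 4.0000)
after link 2: o_2 = (-1.7071, 4.5355, 5.4142)
after link 3: o_3 = (-3.2071, 6.0355, 10.3640)
after link 4: o_4 = (-2.1589, 7.8158, 8.4321)

-2.159 7.816 8.432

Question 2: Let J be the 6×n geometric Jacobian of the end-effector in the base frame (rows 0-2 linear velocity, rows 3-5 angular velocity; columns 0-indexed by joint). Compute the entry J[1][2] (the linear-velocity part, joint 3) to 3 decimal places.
-1.828

axis z_2 = (0.5000,-0.5000,0.7071); lever o_n−o_2 = (-0.4518,3.2802,3.0179)
cross product → J_v[:, 2] = (-3.8284,-1.8284,1.4142)
J_ω[:, 2] = z_2
entry J[1][2] = -1.8284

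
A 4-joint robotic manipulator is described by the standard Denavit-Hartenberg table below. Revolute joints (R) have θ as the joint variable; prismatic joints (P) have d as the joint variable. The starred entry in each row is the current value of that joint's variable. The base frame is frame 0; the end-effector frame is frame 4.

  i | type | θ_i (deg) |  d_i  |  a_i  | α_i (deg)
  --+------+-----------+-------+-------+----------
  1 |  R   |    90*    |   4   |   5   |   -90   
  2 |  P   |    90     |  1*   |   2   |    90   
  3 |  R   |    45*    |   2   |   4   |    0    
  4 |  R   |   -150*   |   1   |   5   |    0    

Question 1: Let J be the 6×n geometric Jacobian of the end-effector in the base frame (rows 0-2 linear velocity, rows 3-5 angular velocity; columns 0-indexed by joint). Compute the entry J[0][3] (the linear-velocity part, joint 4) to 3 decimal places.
1.294

axis z_3 = (0.0000,1.0000,0.0000); lever o_n−o_3 = (4.8296,1.0000,1.2941)
cross product → J_v[:, 3] = (1.2941,0.0000,-4.8296)
J_ω[:, 3] = z_3
entry J[0][3] = 1.2941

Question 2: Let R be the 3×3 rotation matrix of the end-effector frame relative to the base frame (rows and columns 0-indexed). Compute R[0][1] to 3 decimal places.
0.259

End-effector y-axis (col 1 of R) = (0.2588,0.0000,-0.9659)
R[0][1] = 0.2588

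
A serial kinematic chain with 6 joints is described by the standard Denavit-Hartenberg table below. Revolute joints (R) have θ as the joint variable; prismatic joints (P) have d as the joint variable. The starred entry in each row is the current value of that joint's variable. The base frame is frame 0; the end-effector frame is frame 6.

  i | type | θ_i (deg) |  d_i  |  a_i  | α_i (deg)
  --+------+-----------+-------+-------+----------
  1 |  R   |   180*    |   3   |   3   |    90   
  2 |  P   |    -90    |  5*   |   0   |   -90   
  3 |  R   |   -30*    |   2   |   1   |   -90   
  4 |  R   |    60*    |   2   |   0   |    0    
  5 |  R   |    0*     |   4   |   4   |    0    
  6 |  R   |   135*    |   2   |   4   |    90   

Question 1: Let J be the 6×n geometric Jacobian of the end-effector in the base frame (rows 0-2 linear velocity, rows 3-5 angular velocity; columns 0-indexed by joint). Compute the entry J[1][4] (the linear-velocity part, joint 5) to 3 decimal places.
axis z_4 = (-0.0000,-0.8660,-0.5000); lever o_n−o_4 = (2.4288,-6.1280,-1.3860)
cross product → J_v[:, 4] = (-1.8637,-1.2144,2.1034)
J_ω[:, 4] = z_4
entry J[1][4] = -1.2144

-1.214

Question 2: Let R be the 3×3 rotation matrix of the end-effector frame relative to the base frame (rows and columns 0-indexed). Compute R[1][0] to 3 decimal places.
End-effector x-axis (col 0 of R) = (-0.2588,-0.4830,0.8365)
R[1][0] = -0.4830

-0.483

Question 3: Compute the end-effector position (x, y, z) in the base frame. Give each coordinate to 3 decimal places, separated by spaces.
after link 1: o_1 = (-3.0000, 0.0000, 3.0000)
after link 2: o_2 = (-3.0000, 5.0000, 3.0000)
after link 3: o_3 = (-5.0000, 5.5000, 2.1340)
after link 4: o_4 = (-5.0000, 3.7679, 1.1340)
after link 5: o_5 = (-1.5359, 1.3038, -2.5981)
after link 6: o_6 = (-2.5712, -2.3601, -0.2520)

-2.571 -2.360 -0.252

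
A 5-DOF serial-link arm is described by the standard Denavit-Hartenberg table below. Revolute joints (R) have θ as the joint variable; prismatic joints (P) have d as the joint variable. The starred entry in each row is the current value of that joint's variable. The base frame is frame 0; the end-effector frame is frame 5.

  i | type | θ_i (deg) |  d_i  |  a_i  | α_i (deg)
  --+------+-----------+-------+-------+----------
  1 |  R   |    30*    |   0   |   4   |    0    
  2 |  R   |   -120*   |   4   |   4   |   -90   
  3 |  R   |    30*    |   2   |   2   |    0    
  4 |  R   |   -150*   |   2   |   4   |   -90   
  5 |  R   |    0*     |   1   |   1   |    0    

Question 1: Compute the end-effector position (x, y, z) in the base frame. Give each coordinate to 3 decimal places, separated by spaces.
7.464 -2.098 7.830

after link 1: o_1 = (3.4641, 2.0000, 0.0000)
after link 2: o_2 = (3.4641, -2.0000, 4.0000)
after link 3: o_3 = (5.4641, -3.7321, 3.0000)
after link 4: o_4 = (7.4641, -1.7321, 6.4641)
after link 5: o_5 = (7.4641, -2.0981, 7.8301)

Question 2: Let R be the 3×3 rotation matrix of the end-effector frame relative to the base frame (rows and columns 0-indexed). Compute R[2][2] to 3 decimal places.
0.500

End-effector z-axis (col 2 of R) = (0.0000,-0.8660,0.5000)
R[2][2] = 0.5000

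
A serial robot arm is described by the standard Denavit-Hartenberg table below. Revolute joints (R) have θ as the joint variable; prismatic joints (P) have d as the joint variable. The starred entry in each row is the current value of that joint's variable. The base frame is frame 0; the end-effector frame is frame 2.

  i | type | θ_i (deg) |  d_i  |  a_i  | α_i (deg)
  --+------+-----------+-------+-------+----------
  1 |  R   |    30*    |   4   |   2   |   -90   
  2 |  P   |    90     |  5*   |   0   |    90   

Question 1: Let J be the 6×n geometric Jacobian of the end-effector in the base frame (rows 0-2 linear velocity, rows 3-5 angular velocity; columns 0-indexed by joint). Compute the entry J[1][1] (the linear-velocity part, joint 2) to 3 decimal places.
prismatic axis z_1 = (-0.5000,0.8660,0.0000)
J_v[:, 1] = z_1; J_ω[:, 1] = (0,0,0)
entry J[1][1] = 0.8660

0.866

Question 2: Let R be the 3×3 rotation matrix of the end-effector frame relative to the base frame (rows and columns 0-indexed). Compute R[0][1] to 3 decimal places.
-0.500

End-effector y-axis (col 1 of R) = (-0.5000,0.8660,0.0000)
R[0][1] = -0.5000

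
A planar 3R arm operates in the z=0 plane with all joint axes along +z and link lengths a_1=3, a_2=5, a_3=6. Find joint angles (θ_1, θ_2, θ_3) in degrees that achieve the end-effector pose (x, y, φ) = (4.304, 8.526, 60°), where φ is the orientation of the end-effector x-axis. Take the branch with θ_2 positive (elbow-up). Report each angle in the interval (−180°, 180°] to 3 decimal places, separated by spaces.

wrist centre = target − a_3·(cos φ, sin φ) = (1.3040, 3.3298)
cos θ_2 = (12.7883−3²−5²)/(2·3·5) = -0.7071; θ_2 = 134.9959° (elbow-up)
β = atan2(3.3298,1.3040) = 68.6142°; ψ = atan2(3.5358,-0.5353) = 98.6087°
θ_1 = β − ψ = -29.9944°
θ_3 = φ − θ_1 − θ_2 = -45.0015° (wrapped to (-180°,180°])

-29.994 134.996 -45.002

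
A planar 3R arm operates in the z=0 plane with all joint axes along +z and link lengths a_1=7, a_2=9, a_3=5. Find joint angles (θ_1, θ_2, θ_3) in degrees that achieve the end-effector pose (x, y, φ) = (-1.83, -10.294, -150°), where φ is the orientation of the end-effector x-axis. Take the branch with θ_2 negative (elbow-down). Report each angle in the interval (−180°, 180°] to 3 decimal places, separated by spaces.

wrist centre = target − a_3·(cos φ, sin φ) = (2.5001, -7.7940)
cos θ_2 = (66.9971−7²−9²)/(2·7·9) = -0.5000; θ_2 = -120.0015° (elbow-down)
β = atan2(-7.7940,2.5001) = -72.2150°; ψ = atan2(-7.7941,2.4998) = -72.2175°
θ_1 = β − ψ = 0.0025°
θ_3 = φ − θ_1 − θ_2 = -30.0009° (wrapped to (-180°,180°])

0.002 -120.002 -30.001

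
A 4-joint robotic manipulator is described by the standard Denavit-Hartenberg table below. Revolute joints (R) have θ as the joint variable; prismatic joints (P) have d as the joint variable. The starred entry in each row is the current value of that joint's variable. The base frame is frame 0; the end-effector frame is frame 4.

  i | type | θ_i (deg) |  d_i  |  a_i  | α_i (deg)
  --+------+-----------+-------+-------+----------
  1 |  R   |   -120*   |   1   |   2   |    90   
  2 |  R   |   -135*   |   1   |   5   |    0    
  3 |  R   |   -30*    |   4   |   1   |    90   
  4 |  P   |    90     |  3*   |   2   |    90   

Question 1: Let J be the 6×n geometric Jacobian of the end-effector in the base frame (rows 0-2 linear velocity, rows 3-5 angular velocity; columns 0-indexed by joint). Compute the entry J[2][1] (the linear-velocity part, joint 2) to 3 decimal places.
-5.278

axis z_1 = (-0.8660,0.5000,0.0000); lever o_n−o_1 = (-3.4232,8.0708,-0.8966)
cross product → J_v[:, 1] = (-0.4483,-0.7765,-5.2779)
J_ω[:, 1] = z_1
entry J[2][1] = -5.2779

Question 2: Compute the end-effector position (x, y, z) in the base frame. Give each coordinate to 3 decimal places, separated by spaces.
-4.423 6.339 0.103

after link 1: o_1 = (-1.0000, -1.7321, 1.0000)
after link 2: o_2 = (-0.0983, 1.8298, -2.5355)
after link 3: o_3 = (-3.0794, 4.6663, -2.7944)
after link 4: o_4 = (-4.4232, 6.3388, 0.1034)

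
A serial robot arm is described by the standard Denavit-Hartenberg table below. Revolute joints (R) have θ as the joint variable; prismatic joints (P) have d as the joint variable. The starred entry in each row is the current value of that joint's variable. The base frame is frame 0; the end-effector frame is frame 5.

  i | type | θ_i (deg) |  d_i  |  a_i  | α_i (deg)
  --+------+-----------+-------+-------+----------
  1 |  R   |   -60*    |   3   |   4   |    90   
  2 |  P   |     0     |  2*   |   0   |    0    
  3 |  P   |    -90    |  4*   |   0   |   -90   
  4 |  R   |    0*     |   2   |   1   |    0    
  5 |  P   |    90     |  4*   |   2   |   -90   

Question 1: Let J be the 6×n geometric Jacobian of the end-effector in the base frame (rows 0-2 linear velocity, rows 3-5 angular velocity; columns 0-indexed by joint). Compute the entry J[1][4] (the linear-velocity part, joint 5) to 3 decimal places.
-0.866

prismatic axis z_4 = (0.5000,-0.8660,0.0000)
J_v[:, 4] = z_4; J_ω[:, 4] = (0,0,0)
entry J[1][4] = -0.8660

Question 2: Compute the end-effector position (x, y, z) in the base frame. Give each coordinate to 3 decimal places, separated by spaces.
1.536 -10.660 2.000

after link 1: o_1 = (2.0000, -3.4641, 3.0000)
after link 2: o_2 = (0.2679, -4.4641, 3.0000)
after link 3: o_3 = (-3.1962, -6.4641, 3.0000)
after link 4: o_4 = (-2.1962, -8.1962, 2.0000)
after link 5: o_5 = (1.5359, -10.6603, 2.0000)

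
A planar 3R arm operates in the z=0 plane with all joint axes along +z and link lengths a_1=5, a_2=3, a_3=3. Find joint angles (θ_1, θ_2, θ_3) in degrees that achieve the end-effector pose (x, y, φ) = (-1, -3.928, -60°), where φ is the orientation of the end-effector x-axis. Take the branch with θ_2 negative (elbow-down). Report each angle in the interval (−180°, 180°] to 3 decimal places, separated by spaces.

wrist centre = target − a_3·(cos φ, sin φ) = (-2.5000, -1.3299)
cos θ_2 = (8.0187−5²−3²)/(2·5·3) = -0.8660; θ_2 = -150.0021° (elbow-down)
β = atan2(-1.3299,-2.5000) = -151.9884°; ψ = atan2(-1.4999,2.4019) = -31.9837°
θ_1 = β − ψ = -120.0047°
θ_3 = φ − θ_1 − θ_2 = -149.9933° (wrapped to (-180°,180°])

-120.005 -150.002 -149.993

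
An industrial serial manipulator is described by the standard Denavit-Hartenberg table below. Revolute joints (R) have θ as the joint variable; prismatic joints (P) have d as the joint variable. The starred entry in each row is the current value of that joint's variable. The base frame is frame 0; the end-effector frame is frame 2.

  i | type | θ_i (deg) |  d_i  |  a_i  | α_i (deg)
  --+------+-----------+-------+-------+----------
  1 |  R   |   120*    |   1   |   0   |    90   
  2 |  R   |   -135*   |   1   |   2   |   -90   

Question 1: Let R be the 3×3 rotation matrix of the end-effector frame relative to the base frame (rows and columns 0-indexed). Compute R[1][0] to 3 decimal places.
End-effector x-axis (col 0 of R) = (0.3536,-0.6124,-0.7071)
R[1][0] = -0.6124

-0.612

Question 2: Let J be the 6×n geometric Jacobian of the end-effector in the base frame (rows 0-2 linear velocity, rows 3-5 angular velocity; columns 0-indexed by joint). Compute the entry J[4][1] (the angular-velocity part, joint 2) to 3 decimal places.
0.500

axis z_1 = (0.8660,0.5000,0.0000); lever o_n−o_1 = (1.5731,-0.7247,-1.4142)
cross product → J_v[:, 1] = (-0.7071,1.2247,-1.4142)
J_ω[:, 1] = z_1
entry J[4][1] = 0.5000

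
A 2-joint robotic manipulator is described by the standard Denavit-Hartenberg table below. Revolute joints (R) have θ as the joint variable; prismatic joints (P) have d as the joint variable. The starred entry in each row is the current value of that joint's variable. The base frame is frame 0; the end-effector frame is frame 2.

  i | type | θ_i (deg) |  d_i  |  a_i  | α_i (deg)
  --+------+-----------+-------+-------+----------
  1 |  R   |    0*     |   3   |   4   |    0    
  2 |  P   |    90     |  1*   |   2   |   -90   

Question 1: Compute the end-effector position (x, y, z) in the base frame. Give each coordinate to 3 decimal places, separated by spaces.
4.000 2.000 4.000

after link 1: o_1 = (4.0000, 0.0000, 3.0000)
after link 2: o_2 = (4.0000, 2.0000, 4.0000)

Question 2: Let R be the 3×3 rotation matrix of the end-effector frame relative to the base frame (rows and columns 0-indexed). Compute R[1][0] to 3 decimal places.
End-effector x-axis (col 0 of R) = (0.0000,1.0000,0.0000)
R[1][0] = 1.0000

1.000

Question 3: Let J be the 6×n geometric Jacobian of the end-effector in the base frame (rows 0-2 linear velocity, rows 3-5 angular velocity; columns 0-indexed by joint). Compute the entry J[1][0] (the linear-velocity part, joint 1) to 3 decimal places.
axis z_0 = ẑ; lever o_n−o_0 = (4.0000,2.0000,4.0000)
cross product → J_v[:, 0] = (-2.0000,4.0000,0.0000)
J_ω[:, 0] = z_0
entry J[1][0] = 4.0000

4.000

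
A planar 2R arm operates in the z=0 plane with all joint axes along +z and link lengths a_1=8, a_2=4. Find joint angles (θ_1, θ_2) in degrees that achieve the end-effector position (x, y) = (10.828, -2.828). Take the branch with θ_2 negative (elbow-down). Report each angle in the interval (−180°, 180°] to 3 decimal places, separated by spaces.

cos θ_2 = (125.2432−8²−4²)/(2·8·4) = 0.7069; θ_2 = -45.0148° (elbow-down)
β = atan2(-2.8280,10.8280) = -14.6372°; ψ = atan2(-2.8292,10.8277) = -14.6434°
θ_1 = β − ψ = 0.0061°

0.006 -45.015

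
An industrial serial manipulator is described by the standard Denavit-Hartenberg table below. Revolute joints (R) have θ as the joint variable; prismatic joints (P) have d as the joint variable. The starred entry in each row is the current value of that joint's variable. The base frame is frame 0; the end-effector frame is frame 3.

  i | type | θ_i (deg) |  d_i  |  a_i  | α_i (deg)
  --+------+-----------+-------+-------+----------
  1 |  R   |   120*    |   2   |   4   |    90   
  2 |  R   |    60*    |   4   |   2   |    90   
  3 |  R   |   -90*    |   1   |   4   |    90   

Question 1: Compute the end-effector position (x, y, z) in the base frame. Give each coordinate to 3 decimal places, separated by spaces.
after link 1: o_1 = (-2.0000, 3.4641, 2.0000)
after link 2: o_2 = (0.9641, 6.3301, 3.7321)
after link 3: o_3 = (-2.9330, 5.0801, 3.2321)

-2.933 5.080 3.232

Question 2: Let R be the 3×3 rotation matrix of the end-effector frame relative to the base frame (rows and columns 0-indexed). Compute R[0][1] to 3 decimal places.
End-effector y-axis (col 1 of R) = (-0.4330,0.7500,-0.5000)
R[0][1] = -0.4330

-0.433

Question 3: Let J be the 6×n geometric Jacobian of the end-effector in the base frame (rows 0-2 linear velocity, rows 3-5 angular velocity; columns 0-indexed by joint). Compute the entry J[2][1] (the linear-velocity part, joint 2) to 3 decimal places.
axis z_1 = (0.8660,0.5000,0.0000); lever o_n−o_1 = (-0.9330,1.6160,1.2321)
cross product → J_v[:, 1] = (0.6160,-1.0670,1.8660)
J_ω[:, 1] = z_1
entry J[2][1] = 1.8660

1.866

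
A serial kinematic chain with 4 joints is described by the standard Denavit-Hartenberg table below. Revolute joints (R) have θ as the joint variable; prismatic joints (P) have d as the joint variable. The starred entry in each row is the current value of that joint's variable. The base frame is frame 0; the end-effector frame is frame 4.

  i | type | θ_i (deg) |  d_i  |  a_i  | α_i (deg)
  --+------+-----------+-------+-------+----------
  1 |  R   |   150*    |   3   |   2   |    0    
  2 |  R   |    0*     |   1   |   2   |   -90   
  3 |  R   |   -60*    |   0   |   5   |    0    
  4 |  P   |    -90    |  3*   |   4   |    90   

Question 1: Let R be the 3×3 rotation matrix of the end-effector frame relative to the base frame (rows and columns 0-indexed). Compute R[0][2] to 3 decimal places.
0.433

End-effector z-axis (col 2 of R) = (0.4330,-0.2500,-0.8660)
R[0][2] = 0.4330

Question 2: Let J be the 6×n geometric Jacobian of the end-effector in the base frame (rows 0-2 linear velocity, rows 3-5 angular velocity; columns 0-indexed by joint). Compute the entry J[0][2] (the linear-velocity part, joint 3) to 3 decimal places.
axis z_2 = (-0.5000,-0.8660,0.0000); lever o_n−o_2 = (-0.6651,-3.0801,6.3301)
cross product → J_v[:, 2] = (-5.4821,3.1651,0.9641)
J_ω[:, 2] = z_2
entry J[0][2] = -5.4821

-5.482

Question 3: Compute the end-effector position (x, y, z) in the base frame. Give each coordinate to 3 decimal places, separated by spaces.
after link 1: o_1 = (-1.7321, 1.0000, 3.0000)
after link 2: o_2 = (-3.4641, 2.0000, 4.0000)
after link 3: o_3 = (-5.6292, 3.2500, 8.3301)
after link 4: o_4 = (-4.1292, -1.0801, 10.3301)

-4.129 -1.080 10.330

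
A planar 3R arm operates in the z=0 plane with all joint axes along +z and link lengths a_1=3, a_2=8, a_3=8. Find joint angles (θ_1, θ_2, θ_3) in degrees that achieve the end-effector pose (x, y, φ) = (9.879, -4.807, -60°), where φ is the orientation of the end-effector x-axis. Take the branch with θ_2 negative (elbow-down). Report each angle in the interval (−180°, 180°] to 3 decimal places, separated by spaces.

134.991 -134.994 -59.997

wrist centre = target − a_3·(cos φ, sin φ) = (5.8790, 2.1212)
cos θ_2 = (39.0621−3²−8²)/(2·3·8) = -0.7070; θ_2 = -134.9945° (elbow-down)
β = atan2(2.1212,5.8790) = 19.8400°; ψ = atan2(-5.6574,-2.6563) = -115.1514°
θ_1 = β − ψ = 134.9913°
θ_3 = φ − θ_1 − θ_2 = -59.9969° (wrapped to (-180°,180°])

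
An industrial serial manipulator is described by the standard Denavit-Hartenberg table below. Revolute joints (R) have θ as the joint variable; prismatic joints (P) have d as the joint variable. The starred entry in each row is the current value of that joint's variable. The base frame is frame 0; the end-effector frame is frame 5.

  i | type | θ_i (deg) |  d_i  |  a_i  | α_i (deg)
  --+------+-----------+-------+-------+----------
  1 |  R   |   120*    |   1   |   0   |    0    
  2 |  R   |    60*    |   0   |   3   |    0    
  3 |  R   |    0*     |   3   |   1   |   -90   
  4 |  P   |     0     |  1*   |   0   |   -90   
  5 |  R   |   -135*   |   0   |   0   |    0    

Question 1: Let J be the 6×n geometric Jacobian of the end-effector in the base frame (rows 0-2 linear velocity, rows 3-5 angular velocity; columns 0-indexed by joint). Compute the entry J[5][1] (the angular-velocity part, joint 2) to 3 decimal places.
1.000

axis z_1 = (0.0000,0.0000,1.0000); lever o_n−o_1 = (-4.0000,-1.0000,3.0000)
cross product → J_v[:, 1] = (1.0000,-4.0000,0.0000)
J_ω[:, 1] = z_1
entry J[5][1] = 1.0000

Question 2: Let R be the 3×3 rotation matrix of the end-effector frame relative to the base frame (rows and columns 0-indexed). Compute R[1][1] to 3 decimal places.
End-effector y-axis (col 1 of R) = (-0.7071,-0.7071,0.0000)
R[1][1] = -0.7071

-0.707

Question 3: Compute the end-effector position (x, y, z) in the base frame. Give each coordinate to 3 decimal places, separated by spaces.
-4.000 -1.000 4.000

after link 1: o_1 = (0.0000, 0.0000, 1.0000)
after link 2: o_2 = (-3.0000, 0.0000, 1.0000)
after link 3: o_3 = (-4.0000, 0.0000, 4.0000)
after link 4: o_4 = (-4.0000, -1.0000, 4.0000)
after link 5: o_5 = (-4.0000, -1.0000, 4.0000)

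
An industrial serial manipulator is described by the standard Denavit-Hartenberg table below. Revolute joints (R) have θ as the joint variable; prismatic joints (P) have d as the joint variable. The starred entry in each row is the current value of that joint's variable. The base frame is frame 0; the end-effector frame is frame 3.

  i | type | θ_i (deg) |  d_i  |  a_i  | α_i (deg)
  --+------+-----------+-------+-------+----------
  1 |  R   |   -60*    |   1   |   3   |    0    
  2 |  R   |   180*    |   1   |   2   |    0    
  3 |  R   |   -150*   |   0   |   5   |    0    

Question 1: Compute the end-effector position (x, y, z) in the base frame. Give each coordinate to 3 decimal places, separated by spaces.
4.830 -3.366 2.000

after link 1: o_1 = (1.5000, -2.5981, 1.0000)
after link 2: o_2 = (0.5000, -0.8660, 2.0000)
after link 3: o_3 = (4.8301, -3.3660, 2.0000)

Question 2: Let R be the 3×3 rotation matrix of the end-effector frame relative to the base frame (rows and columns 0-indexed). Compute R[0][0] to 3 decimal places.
End-effector x-axis (col 0 of R) = (0.8660,-0.5000,0.0000)
R[0][0] = 0.8660

0.866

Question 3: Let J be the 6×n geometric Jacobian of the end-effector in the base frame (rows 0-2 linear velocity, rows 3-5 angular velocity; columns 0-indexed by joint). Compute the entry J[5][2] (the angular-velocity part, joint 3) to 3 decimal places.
1.000

axis z_2 = (0.0000,0.0000,1.0000); lever o_n−o_2 = (4.3301,-2.5000,0.0000)
cross product → J_v[:, 2] = (2.5000,4.3301,-0.0000)
J_ω[:, 2] = z_2
entry J[5][2] = 1.0000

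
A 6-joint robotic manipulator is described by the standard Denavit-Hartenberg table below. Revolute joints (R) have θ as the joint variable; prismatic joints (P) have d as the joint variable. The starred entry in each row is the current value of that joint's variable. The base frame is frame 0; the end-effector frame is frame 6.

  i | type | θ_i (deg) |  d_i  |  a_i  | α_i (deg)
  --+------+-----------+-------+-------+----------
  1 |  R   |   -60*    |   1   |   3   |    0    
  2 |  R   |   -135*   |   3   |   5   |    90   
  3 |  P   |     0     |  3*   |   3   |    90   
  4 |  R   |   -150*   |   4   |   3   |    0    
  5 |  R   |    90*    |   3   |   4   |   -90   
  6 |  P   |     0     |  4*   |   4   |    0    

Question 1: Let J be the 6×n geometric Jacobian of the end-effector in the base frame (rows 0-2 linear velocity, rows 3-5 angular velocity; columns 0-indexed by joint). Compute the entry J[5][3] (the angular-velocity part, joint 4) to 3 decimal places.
axis z_3 = (0.0000,0.0000,-1.0000); lever o_n−o_3 = (-6.3640,-4.9497,-7.0000)
cross product → J_v[:, 3] = (-4.9497,6.3640,0.0000)
J_ω[:, 3] = z_3
entry J[5][3] = -1.0000

-1.000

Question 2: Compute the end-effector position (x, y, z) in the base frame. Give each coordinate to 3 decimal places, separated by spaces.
after link 1: o_1 = (1.5000, -2.5981, 1.0000)
after link 2: o_2 = (-3.3296, -1.3040, 4.0000)
after link 3: o_3 = (-5.4509, 2.3703, 4.0000)
after link 4: o_4 = (-3.3296, 0.2489, -0.0000)
after link 5: o_5 = (-6.1581, -2.5795, -3.0000)
after link 6: o_6 = (-11.8149, -2.5795, -3.0000)

-11.815 -2.579 -3.000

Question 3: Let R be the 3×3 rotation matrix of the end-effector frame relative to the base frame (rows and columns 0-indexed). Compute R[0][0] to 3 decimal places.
End-effector x-axis (col 0 of R) = (-0.7071,-0.7071,-0.0000)
R[0][0] = -0.7071

-0.707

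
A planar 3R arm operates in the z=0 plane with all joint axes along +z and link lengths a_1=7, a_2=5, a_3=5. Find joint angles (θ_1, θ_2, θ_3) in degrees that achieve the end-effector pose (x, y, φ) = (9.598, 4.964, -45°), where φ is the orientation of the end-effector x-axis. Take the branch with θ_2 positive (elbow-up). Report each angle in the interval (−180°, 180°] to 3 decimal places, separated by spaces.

29.996 60.004 -135.000

wrist centre = target − a_3·(cos φ, sin φ) = (6.0625, 8.4995)
cos θ_2 = (108.9956−7²−5²)/(2·7·5) = 0.4999; θ_2 = 60.0042° (elbow-up)
β = atan2(8.4995,6.0625) = 54.5009°; ψ = atan2(4.3303,9.4997) = 24.5053°
θ_1 = β − ψ = 29.9956°
θ_3 = φ − θ_1 − θ_2 = -134.9998° (wrapped to (-180°,180°])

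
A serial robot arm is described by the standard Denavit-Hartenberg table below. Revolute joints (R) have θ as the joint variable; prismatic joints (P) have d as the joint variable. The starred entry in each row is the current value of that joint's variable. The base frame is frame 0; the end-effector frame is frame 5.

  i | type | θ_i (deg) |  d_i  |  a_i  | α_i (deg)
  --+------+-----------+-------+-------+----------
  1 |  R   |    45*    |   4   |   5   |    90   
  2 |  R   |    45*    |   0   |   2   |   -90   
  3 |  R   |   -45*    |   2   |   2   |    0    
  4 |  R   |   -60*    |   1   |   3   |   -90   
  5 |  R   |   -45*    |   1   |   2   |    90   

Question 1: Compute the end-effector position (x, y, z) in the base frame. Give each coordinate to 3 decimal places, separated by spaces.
7.145 -1.251 9.411

after link 1: o_1 = (3.5355, 3.5355, 4.0000)
after link 2: o_2 = (4.5355, 4.5355, 5.4142)
after link 3: o_3 = (5.2426, 3.2426, 7.8284)
after link 4: o_4 = (6.4035, 0.3054, 7.9865)
after link 5: o_5 = (7.1452, -1.2507, 9.4107)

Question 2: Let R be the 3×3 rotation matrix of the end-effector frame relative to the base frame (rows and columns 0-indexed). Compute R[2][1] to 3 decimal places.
0.683

End-effector y-axis (col 1 of R) = (0.6660,0.3000,0.6830)
R[2][1] = 0.6830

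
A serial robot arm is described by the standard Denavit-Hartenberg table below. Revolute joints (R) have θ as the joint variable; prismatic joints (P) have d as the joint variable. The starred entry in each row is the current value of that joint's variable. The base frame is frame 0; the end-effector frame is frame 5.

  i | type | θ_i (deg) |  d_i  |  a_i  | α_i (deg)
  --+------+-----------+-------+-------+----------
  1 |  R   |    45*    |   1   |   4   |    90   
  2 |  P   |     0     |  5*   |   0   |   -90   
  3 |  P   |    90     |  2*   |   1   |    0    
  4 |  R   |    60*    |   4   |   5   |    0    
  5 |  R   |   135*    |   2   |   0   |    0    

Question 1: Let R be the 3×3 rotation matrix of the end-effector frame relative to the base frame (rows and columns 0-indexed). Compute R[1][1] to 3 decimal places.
0.866

End-effector y-axis (col 1 of R) = (0.5000,0.8660,0.0000)
R[1][1] = 0.8660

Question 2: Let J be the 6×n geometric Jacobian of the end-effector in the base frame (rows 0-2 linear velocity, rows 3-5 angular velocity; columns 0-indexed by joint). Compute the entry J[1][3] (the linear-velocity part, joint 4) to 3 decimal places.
-4.830

axis z_3 = (0.0000,0.0000,1.0000); lever o_n−o_3 = (-4.8296,-1.2941,6.0000)
cross product → J_v[:, 3] = (1.2941,-4.8296,0.0000)
J_ω[:, 3] = z_3
entry J[1][3] = -4.8296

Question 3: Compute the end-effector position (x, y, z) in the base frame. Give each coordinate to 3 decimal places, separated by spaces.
0.827 -1.294 9.000

after link 1: o_1 = (2.8284, 2.8284, 1.0000)
after link 2: o_2 = (6.3640, -0.7071, 1.0000)
after link 3: o_3 = (5.6569, -0.0000, 3.0000)
after link 4: o_4 = (0.8272, -1.2941, 7.0000)
after link 5: o_5 = (0.8272, -1.2941, 9.0000)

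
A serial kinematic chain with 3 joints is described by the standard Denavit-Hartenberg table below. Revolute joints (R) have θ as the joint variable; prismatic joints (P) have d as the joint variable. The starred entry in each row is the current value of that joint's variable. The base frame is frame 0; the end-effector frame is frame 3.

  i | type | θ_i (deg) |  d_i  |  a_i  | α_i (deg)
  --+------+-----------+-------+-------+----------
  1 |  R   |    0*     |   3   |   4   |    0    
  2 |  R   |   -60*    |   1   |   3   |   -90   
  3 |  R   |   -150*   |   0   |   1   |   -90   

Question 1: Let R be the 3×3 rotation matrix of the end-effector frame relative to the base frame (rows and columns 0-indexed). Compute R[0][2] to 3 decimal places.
End-effector z-axis (col 2 of R) = (0.2500,-0.4330,0.8660)
R[0][2] = 0.2500

0.250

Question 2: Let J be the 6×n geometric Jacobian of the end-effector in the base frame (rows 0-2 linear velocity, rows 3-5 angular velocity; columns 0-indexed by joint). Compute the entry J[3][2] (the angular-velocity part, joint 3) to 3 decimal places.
0.866

axis z_2 = (0.8660,0.5000,0.0000); lever o_n−o_2 = (-0.4330,0.7500,0.5000)
cross product → J_v[:, 2] = (0.2500,-0.4330,0.8660)
J_ω[:, 2] = z_2
entry J[3][2] = 0.8660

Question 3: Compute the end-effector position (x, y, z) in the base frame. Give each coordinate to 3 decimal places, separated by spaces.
5.067 -1.848 4.500

after link 1: o_1 = (4.0000, 0.0000, 3.0000)
after link 2: o_2 = (5.5000, -2.5981, 4.0000)
after link 3: o_3 = (5.0670, -1.8481, 4.5000)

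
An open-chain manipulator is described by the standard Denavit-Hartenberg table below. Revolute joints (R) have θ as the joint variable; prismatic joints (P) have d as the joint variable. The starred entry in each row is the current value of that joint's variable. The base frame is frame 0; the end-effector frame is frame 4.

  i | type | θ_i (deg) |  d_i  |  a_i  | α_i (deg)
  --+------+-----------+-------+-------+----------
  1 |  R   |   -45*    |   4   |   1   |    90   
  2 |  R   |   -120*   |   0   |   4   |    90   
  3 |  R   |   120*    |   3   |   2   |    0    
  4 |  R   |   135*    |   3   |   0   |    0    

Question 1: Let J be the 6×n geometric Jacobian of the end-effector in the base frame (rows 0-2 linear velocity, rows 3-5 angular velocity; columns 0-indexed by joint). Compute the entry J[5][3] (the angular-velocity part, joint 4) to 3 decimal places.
axis z_3 = (-0.6124,0.6124,0.5000); lever o_n−o_3 = (-1.8371,1.8371,1.5000)
cross product → J_v[:, 3] = (-0.0000,0.0000,0.0000)
J_ω[:, 3] = z_3
entry J[5][3] = 0.5000

0.500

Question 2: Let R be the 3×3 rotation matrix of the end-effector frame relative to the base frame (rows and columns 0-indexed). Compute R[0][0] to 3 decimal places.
0.775

End-effector x-axis (col 0 of R) = (0.7745,0.5915,0.2241)
R[0][0] = 0.7745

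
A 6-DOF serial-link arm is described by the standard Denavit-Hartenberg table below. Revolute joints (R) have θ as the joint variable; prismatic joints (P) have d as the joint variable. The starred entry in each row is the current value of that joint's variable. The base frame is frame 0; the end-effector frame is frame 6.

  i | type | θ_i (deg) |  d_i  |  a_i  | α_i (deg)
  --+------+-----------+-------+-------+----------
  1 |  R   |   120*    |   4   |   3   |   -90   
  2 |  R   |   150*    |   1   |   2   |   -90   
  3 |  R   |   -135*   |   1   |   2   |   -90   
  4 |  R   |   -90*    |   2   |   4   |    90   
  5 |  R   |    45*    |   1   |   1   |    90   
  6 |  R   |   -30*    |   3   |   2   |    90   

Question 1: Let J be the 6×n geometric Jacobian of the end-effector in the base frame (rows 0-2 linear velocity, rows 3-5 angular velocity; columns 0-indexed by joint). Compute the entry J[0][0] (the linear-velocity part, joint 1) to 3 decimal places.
4.569

axis z_0 = ẑ; lever o_n−o_0 = (-1.6282,-4.5688,10.9073)
cross product → J_v[:, 0] = (4.5688,-1.6282,0.0000)
J_ω[:, 0] = z_0
entry J[0][0] = 4.5688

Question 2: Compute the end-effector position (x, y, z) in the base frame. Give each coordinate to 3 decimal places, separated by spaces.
after link 1: o_1 = (-1.5000, 2.5981, 4.0000)
after link 2: o_2 = (-1.5000, 0.5981, 3.0000)
after link 3: o_3 = (-3.0871, 0.5186, 4.5731)
after link 4: o_4 = (-2.6995, -2.9812, 7.3301)
after link 5: o_5 = (-1.8207, -4.0892, 7.3389)
after link 6: o_6 = (-1.6282, -4.5688, 10.9073)

-1.628 -4.569 10.907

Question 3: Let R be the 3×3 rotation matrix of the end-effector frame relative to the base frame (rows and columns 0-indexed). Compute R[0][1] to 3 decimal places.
0.393

End-effector y-axis (col 1 of R) = (0.3933,0.3188,0.8624)
R[0][1] = 0.3933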